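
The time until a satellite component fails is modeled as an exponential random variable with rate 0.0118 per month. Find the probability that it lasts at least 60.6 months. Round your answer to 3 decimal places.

0.489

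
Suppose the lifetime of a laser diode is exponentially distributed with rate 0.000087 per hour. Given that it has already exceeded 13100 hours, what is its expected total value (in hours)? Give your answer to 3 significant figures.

By memorylessness, E[X | X > 13100] = 13100 + 1/λ = 13100 + 11494.3 = 24594.3 hours.

24600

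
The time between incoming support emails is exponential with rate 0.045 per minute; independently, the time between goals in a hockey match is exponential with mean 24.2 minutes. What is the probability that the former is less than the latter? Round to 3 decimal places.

0.521

λ_1 = 0.045, λ_2 = 1/24.2 = 0.0413223.
For independent exponentials, P(the former < the latter) = λ_1/(λ_1+λ_2) = 0.045/0.0863223 ≈ 0.521.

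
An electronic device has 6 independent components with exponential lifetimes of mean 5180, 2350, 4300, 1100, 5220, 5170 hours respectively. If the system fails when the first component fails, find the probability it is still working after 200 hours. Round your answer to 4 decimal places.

The first failure time is exponential with rate Σλ_i = 1/5180 + 1/2350 + 1/4300 + 1/1100 + 1/5220 + 1/5170 = 0.00214523 per hour.
P(min > 200) = e^(−0.00214523·200) = e^(−0.42905) ≈ 0.6511.

0.6511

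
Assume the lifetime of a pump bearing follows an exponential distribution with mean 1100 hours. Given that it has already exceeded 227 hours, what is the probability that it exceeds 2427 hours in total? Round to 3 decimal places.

The rate is λ = 1/1100 = 0.000909091 per hour.
By the memoryless property, P(X > 227+2200 | X > 227) = P(X > 2200).
P(X > 2200) = e^(−2) ≈ 0.135.

0.135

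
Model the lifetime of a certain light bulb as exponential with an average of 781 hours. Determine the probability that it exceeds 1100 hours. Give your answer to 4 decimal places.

The rate is λ = 1/781 = 0.00128041 per hour.
P(X > 1100) = e^(−λ·1100) = e^(−1.4085) ≈ 0.2445.

0.2445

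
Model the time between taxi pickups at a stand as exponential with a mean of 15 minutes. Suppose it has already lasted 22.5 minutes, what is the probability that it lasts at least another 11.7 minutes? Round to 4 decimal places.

0.4584

The rate is λ = 1/15 = 0.0666667 per minute.
By the memoryless property, P(X > 22.5+11.7 | X > 22.5) = P(X > 11.7).
P(X > 11.7) = e^(−0.78) ≈ 0.4584.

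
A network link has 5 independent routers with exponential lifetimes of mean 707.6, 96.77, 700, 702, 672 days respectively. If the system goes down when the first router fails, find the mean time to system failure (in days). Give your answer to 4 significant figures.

The first failure time is exponential with rate Σλ_i = 1/707.6 + 1/96.77 + 1/700 + 1/702 + 1/672 = 0.0160882 per day.
E[min] = 1/Σλ = 1/0.0160882 = 62.1574 days.

62.16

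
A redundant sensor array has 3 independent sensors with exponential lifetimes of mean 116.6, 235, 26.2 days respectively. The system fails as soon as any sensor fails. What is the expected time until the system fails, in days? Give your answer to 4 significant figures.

The first failure time is exponential with rate Σλ_i = 1/116.6 + 1/235 + 1/26.2 = 0.0509996 per day.
E[min] = 1/Σλ = 1/0.0509996 = 19.608 days.

19.61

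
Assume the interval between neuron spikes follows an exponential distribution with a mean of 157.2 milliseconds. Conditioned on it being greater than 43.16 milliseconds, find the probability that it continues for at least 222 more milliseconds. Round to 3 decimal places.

0.244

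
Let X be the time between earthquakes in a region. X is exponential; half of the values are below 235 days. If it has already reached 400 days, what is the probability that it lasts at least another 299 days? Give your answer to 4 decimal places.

0.4140

For an exponential, median = ln(2)/λ, so λ = ln 2 / 235 = 0.00294956 per day.
The exponential is memoryless, so the remaining time is again Exp(λ): the condition X > 400 is irrelevant.
P(X > 299) = e^(−0.88192) ≈ 0.4140.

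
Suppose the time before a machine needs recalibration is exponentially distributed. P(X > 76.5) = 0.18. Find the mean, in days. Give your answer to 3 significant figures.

44.6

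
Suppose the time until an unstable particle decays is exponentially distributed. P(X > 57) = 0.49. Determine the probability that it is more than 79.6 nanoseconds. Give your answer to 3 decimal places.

e^(−λ·57) = 0.49 ⇒ λ = −ln(0.49)/57 = 0.0125149.
P(X > 79.6) = e^(−0.0125149·79.6) = e^(−0.99619) ≈ 0.369.

0.369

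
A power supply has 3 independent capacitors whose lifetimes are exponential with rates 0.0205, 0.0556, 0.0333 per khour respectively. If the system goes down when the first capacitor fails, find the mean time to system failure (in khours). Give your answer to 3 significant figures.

The time to first failure is exponential with rate Σλ = 0.0205 + 0.0556 + 0.0333 = 0.1094.
E[min] = 1/Σλ = 1/0.1094 = 9.14077 khours.

9.14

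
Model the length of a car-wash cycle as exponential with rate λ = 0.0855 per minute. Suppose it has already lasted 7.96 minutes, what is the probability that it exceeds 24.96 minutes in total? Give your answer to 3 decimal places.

0.234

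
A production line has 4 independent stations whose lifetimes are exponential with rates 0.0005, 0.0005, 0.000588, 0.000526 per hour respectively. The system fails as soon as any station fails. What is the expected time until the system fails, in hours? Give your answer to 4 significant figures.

473.0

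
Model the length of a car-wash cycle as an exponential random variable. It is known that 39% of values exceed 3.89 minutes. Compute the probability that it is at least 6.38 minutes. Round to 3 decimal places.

0.213

e^(−λ·3.89) = 0.39 ⇒ λ = −ln(0.39)/3.89 = 0.242059.
P(X > 6.38) = e^(−0.242059·6.38) = e^(−1.5443) ≈ 0.213.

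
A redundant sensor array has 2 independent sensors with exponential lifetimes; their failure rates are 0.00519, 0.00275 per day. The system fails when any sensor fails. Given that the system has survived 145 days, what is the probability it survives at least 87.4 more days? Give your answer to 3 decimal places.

0.500

Time to first failure ~ Exp(Σλ) with Σλ = 0.00794.
By memorylessness, P(T > 145+87.4 | T > 145) = P(T > 87.4) = e^(−0.00794·87.4) ≈ 0.500.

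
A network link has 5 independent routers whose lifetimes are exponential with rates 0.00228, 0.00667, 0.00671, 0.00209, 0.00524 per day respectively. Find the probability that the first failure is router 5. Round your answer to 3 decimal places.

0.228

The time to first failure is exponential with rate Σλ = 0.00228 + 0.00667 + 0.00671 + 0.00209 + 0.00524 = 0.02299.
P(router 5 first) = λ_5/Σλ = 0.00524/0.02299 ≈ 0.228.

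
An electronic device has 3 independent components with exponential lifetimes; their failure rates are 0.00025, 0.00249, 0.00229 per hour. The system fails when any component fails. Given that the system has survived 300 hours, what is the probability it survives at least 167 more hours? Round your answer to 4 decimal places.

Time to first failure ~ Exp(Σλ) with Σλ = 0.00503.
By memorylessness, P(T > 300+167 | T > 300) = P(T > 167) = e^(−0.00503·167) ≈ 0.4317.

0.4317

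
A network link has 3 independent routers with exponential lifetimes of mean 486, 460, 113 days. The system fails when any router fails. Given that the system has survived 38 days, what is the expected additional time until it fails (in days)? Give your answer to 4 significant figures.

76.45

First-failure rate Σλ = 1/486 + 1/460 + 1/113 = 0.0130811.
By memorylessness the expected residual is 1/Σλ = 76.4463 days, regardless of the 38 already elapsed.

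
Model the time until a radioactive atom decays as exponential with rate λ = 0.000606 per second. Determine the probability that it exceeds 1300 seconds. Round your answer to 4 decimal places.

0.4548

P(X > 1300) = e^(−λ·1300) = e^(−0.7878) ≈ 0.4548.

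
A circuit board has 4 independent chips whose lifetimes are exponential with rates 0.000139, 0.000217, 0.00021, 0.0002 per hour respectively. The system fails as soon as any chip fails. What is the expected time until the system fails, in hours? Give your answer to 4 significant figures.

The time to first failure is exponential with rate Σλ = 0.000139 + 0.000217 + 0.00021 + 0.0002 = 0.000766.
E[min] = 1/Σλ = 1/0.000766 = 1305.48 hours.

1305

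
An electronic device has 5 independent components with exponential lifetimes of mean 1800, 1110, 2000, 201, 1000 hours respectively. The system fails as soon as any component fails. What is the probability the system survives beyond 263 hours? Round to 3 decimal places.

The first failure time is exponential with rate Σλ_i = 1/1800 + 1/1110 + 1/2000 + 1/201 + 1/1000 = 0.00793158 per hour.
P(min > 263) = e^(−0.00793158·263) = e^(−2.086) ≈ 0.124.

0.124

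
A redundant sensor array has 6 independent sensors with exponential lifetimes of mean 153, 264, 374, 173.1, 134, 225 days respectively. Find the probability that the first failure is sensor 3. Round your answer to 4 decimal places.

0.0871

Rates: λ_i = 1/mean_i → 0.00653595, 0.00378788, 0.0026738, 0.00577701, 0.00746269, 0.00444444; Σλ = 0.0306818.
P(sensor 3 first) = λ_3/Σλ = 0.0026738/0.0306818 ≈ 0.0871.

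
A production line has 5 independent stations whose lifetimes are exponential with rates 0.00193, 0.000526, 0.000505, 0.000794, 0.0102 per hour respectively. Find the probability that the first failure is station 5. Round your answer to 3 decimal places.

The time to first failure is exponential with rate Σλ = 0.00193 + 0.000526 + 0.000505 + 0.000794 + 0.0102 = 0.013955.
P(station 5 first) = λ_5/Σλ = 0.0102/0.013955 ≈ 0.731.

0.731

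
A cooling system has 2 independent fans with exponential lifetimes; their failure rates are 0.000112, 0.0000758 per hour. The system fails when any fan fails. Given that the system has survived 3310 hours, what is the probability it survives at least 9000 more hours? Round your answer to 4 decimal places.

0.1845

Time to first failure ~ Exp(Σλ) with Σλ = 0.0001878.
By memorylessness, P(T > 3310+9000 | T > 3310) = P(T > 9000) = e^(−0.0001878·9000) ≈ 0.1845.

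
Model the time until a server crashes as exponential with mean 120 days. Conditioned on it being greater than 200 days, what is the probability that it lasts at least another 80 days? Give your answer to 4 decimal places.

0.5134

The rate is λ = 1/120 = 0.00833333 per day.
The exponential is memoryless, so the remaining time is again Exp(λ): the condition X > 200 is irrelevant.
P(X > 80) = e^(−0.66667) ≈ 0.5134.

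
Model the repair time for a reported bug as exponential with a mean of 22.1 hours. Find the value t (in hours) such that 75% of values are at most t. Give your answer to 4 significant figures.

30.64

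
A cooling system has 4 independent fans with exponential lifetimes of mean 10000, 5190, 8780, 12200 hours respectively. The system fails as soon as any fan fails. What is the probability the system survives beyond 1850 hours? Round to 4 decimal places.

0.4050

The first failure time is exponential with rate Σλ_i = 1/10000 + 1/5190 + 1/8780 + 1/12200 = 0.000488541 per hour.
P(min > 1850) = e^(−0.000488541·1850) = e^(−0.9038) ≈ 0.4050.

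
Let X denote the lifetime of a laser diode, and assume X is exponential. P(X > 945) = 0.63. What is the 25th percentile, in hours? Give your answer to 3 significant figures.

588

e^(−λ·945) = 0.63 ⇒ λ = −ln(0.63)/945 = 0.000488926.
25th percentile: 1 − e^(−λt) = 0.25, t = −ln(0.75)/λ = 588.395 hours.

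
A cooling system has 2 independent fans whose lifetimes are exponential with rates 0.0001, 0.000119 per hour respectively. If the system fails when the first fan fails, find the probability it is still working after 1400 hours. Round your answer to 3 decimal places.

The time to first failure is exponential with rate Σλ = 0.0001 + 0.000119 = 0.000219.
P(min > 1400) = e^(−0.000219·1400) = e^(−0.3066) ≈ 0.736.

0.736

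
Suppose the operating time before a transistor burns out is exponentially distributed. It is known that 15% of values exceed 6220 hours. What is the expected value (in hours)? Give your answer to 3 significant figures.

3280

e^(−λ·6220) = 0.15 ⇒ λ = −ln(0.15)/6220 = 0.000305003.
Mean = 1/λ = 3278.65 hours.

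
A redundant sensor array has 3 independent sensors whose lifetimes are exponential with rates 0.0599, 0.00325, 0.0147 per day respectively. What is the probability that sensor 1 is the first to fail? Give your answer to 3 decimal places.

0.769

The time to first failure is exponential with rate Σλ = 0.0599 + 0.00325 + 0.0147 = 0.07785.
P(sensor 1 first) = λ_1/Σλ = 0.0599/0.07785 ≈ 0.769.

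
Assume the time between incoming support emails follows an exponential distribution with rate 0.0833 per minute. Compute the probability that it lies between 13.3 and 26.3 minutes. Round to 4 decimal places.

P(13.3 < X < 26.3) = e^(−λ·13.3) − e^(−λ·26.3) = 0.33026 − 0.11183 ≈ 0.2184.

0.2184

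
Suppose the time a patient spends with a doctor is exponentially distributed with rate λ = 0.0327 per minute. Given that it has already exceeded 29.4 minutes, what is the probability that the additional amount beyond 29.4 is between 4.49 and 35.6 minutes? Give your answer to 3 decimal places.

Memoryless: the residual past 29.4 is again Exp(λ).
P(4.49 < residual < 35.6) = e^(−λ·4.49) − e^(−λ·35.6) = 0.86345 − 0.31220 ≈ 0.551.

0.551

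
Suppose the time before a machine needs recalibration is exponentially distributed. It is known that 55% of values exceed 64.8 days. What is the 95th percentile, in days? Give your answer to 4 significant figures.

e^(−λ·64.8) = 0.55 ⇒ λ = −ln(0.55)/64.8 = 0.00922588.
95th percentile: 1 − e^(−λt) = 0.95, t = −ln(0.05)/λ = 324.71 days.

324.7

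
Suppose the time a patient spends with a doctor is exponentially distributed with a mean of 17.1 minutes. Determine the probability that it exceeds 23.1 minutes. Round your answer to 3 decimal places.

0.259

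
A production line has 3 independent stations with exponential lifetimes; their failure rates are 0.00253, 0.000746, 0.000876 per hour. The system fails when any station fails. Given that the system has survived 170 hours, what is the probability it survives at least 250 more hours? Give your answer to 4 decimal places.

0.3542

Time to first failure ~ Exp(Σλ) with Σλ = 0.004152.
By memorylessness, P(T > 170+250 | T > 170) = P(T > 250) = e^(−0.004152·250) ≈ 0.3542.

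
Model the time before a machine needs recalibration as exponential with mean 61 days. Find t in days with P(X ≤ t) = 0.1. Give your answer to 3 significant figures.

The rate is λ = 1/61 = 0.0163934 per day.
Set 1 − e^(−λt) = 0.1, so t = −ln(0.9)/λ = 0.10536/0.0163934 ≈ 6.42699 days.

6.43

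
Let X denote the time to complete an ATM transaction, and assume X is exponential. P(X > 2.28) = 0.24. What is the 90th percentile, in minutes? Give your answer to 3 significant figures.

3.68

e^(−λ·2.28) = 0.24 ⇒ λ = −ln(0.24)/2.28 = 0.625928.
90th percentile: 1 − e^(−λt) = 0.9, t = −ln(0.1)/λ = 3.67867 minutes.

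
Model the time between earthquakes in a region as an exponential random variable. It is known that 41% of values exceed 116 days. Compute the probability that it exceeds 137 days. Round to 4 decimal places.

0.3489

e^(−λ·116) = 0.41 ⇒ λ = −ln(0.41)/116 = 0.00768619.
P(X > 137) = e^(−0.00768619·137) = e^(−1.053) ≈ 0.3489.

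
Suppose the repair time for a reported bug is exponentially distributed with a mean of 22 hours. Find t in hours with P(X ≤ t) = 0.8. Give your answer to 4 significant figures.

The rate is λ = 1/22 = 0.0454545 per hour.
Set 1 − e^(−λt) = 0.8, so t = −ln(0.2)/λ = 1.6094/0.0454545 ≈ 35.4076 hours.

35.41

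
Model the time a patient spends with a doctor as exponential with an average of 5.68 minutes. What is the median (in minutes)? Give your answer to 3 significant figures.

3.94

The rate is λ = 1/5.68 = 0.176056 per minute.
Set 1 − e^(−λt) = 0.5, so t = −ln(0.5)/λ = 0.69315/0.176056 ≈ 3.93708 minutes.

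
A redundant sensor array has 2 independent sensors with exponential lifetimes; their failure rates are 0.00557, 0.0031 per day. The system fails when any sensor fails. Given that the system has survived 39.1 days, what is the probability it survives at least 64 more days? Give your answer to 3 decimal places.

0.574

Time to first failure ~ Exp(Σλ) with Σλ = 0.00867.
By memorylessness, P(T > 39.1+64 | T > 39.1) = P(T > 64) = e^(−0.00867·64) ≈ 0.574.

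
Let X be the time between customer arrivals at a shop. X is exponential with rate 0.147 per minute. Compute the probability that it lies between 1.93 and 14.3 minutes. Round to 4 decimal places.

P(1.93 < X < 14.3) = e^(−λ·1.93) − e^(−λ·14.3) = 0.75298 − 0.12220 ≈ 0.6308.

0.6308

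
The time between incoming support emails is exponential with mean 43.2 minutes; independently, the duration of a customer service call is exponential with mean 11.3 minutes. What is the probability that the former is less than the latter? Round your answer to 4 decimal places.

λ_1 = 1/43.2 = 0.0231481, λ_2 = 1/11.3 = 0.0884956.
For independent exponentials, P(the former < the latter) = λ_1/(λ_1+λ_2) = 0.0231481/0.111644 ≈ 0.2073.

0.2073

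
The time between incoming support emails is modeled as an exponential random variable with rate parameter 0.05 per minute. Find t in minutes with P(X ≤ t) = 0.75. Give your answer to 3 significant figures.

Set 1 − e^(−λt) = 0.75, so t = −ln(0.25)/λ = 1.3863/0.05 ≈ 27.7259 minutes.

27.7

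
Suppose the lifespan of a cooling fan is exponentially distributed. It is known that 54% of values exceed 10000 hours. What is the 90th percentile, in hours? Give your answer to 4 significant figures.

37370

e^(−λ·10000) = 0.54 ⇒ λ = −ln(0.54)/10000 = 0.0000616186.
90th percentile: 1 − e^(−λt) = 0.9, t = −ln(0.1)/λ = 37368.3 hours.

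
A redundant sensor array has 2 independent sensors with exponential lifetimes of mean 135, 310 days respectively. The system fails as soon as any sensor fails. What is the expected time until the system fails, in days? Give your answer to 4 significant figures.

94.04

The first failure time is exponential with rate Σλ_i = 1/135 + 1/310 = 0.0106332 per day.
E[min] = 1/Σλ = 1/0.0106332 = 94.0449 days.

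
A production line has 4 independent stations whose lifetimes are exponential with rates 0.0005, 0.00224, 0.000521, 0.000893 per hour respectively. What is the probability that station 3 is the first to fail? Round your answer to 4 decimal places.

The time to first failure is exponential with rate Σλ = 0.0005 + 0.00224 + 0.000521 + 0.000893 = 0.004154.
P(station 3 first) = λ_3/Σλ = 0.000521/0.004154 ≈ 0.1254.

0.1254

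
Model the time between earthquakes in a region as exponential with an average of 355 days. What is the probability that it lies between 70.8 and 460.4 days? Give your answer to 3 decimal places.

The rate is λ = 1/355 = 0.0028169 per day.
P(70.8 < X < 460.4) = e^(−λ·70.8) − e^(−λ·460.4) = 0.81919 − 0.27338 ≈ 0.546.

0.546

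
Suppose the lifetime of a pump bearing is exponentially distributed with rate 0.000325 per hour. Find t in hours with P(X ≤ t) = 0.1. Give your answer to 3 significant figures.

324

Set 1 − e^(−λt) = 0.1, so t = −ln(0.9)/λ = 0.10536/0.000325 ≈ 324.186 hours.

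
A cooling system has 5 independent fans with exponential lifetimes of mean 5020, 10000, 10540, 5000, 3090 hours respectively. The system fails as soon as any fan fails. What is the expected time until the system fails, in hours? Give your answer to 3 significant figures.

1090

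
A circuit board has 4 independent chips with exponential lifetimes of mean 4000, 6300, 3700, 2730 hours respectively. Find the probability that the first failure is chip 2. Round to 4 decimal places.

0.1519

Rates: λ_i = 1/mean_i → 0.00025, 0.00015873, 0.00027027, 0.0003663; Σλ = 0.0010453.
P(chip 2 first) = λ_2/Σλ = 0.00015873/0.0010453 ≈ 0.1519.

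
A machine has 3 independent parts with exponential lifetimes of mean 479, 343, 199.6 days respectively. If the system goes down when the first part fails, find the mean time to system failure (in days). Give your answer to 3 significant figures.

99.9

The first failure time is exponential with rate Σλ_i = 1/479 + 1/343 + 1/199.6 = 0.0100132 per day.
E[min] = 1/Σλ = 1/0.0100132 = 99.8686 days.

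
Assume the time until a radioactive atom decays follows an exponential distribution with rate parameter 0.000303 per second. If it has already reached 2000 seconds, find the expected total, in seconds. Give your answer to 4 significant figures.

By memorylessness, E[X | X > 2000] = 2000 + 1/λ = 2000 + 3300.33 = 5300.33 seconds.

5300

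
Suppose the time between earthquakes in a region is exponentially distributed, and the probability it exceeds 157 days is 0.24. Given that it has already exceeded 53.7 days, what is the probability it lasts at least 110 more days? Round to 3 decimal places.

From e^(−λ·157) = 0.24, λ = −ln(0.24)/157 = 0.00908991.
Memoryless: P(X > 53.7+110 | X > 53.7) = P(X > 110) = e^(−0.00908991·110) ≈ 0.368.

0.368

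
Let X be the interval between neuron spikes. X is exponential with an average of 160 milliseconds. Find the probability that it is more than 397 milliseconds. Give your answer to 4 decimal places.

The rate is λ = 1/160 = 0.00625 per millisecond.
P(X > 397) = e^(−λ·397) = e^(−2.4813) ≈ 0.0836.

0.0836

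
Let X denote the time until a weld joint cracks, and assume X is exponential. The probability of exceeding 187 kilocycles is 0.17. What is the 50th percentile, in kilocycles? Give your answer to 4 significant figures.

73.15

e^(−λ·187) = 0.17 ⇒ λ = −ln(0.17)/187 = 0.00947571.
50th percentile: 1 − e^(−λt) = 0.5, t = −ln(0.5)/λ = 73.1499 kilocycles.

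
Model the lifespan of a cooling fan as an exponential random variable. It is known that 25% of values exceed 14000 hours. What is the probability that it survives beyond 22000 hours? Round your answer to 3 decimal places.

e^(−λ·14000) = 0.25 ⇒ λ = −ln(0.25)/14000 = 0.000099021.
P(X > 22000) = e^(−0.000099021·22000) = e^(−2.1785) ≈ 0.113.

0.113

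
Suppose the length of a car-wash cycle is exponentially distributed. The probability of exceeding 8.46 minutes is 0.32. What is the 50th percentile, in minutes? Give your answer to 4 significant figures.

e^(−λ·8.46) = 0.32 ⇒ λ = −ln(0.32)/8.46 = 0.134685.
50th percentile: 1 − e^(−λt) = 0.5, t = −ln(0.5)/λ = 5.14644 minutes.

5.146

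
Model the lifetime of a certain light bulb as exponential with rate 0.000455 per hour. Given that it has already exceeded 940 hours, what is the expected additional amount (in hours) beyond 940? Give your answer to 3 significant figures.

2200

By memorylessness, the remaining amount past any threshold is again Exp(λ) with mean 1/λ = 2197.8 hours.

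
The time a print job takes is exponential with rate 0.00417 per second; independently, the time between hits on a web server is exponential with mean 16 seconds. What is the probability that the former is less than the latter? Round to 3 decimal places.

0.063

λ_1 = 0.00417, λ_2 = 1/16 = 0.0625.
For independent exponentials, P(the former < the latter) = λ_1/(λ_1+λ_2) = 0.00417/0.06667 ≈ 0.063.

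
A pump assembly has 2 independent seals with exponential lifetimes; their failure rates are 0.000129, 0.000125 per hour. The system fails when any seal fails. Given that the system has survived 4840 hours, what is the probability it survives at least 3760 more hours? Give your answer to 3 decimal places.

Time to first failure ~ Exp(Σλ) with Σλ = 0.000254.
By memorylessness, P(T > 4840+3760 | T > 4840) = P(T > 3760) = e^(−0.000254·3760) ≈ 0.385.

0.385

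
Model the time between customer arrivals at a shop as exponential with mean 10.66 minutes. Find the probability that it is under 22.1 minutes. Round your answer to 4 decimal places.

0.8742

The rate is λ = 1/10.66 = 0.0938086 per minute.
P(X ≤ 22.1) = 1 − e^(−λ·22.1) = 1 − e^(−2.0732) ≈ 0.8742.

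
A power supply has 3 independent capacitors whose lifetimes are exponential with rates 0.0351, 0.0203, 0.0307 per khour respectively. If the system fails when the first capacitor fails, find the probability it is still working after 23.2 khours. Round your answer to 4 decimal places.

The time to first failure is exponential with rate Σλ = 0.0351 + 0.0203 + 0.0307 = 0.0861.
P(min > 23.2) = e^(−0.0861·23.2) = e^(−1.9975) ≈ 0.1357.

0.1357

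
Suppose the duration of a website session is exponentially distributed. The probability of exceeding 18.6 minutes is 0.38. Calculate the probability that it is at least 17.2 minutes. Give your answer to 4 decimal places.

0.4087

e^(−λ·18.6) = 0.38 ⇒ λ = −ln(0.38)/18.6 = 0.0520206.
P(X > 17.2) = e^(−0.0520206·17.2) = e^(−0.89476) ≈ 0.4087.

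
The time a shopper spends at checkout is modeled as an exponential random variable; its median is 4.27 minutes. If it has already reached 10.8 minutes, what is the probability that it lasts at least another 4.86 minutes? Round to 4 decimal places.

For an exponential, median = ln(2)/λ, so λ = ln 2 / 4.27 = 0.16233 per minute.
By the memoryless property, P(X > 10.8+4.86 | X > 10.8) = P(X > 4.86).
P(X > 4.86) = e^(−0.78892) ≈ 0.4543.

0.4543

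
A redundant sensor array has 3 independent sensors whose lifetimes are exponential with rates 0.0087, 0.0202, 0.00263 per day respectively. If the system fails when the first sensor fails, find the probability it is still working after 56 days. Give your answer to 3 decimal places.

0.171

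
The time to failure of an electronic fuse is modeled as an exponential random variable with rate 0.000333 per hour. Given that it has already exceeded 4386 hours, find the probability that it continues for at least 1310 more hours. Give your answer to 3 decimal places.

0.646

The exponential is memoryless, so the remaining time is again Exp(λ): the condition X > 4386 is irrelevant.
P(X > 1310) = e^(−0.43623) ≈ 0.646.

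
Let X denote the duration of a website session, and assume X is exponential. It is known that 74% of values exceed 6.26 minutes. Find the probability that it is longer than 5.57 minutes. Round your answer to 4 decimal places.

e^(−λ·6.26) = 0.74 ⇒ λ = −ln(0.74)/6.26 = 0.0480999.
P(X > 5.57) = e^(−0.0480999·5.57) = e^(−0.26792) ≈ 0.7650.

0.7650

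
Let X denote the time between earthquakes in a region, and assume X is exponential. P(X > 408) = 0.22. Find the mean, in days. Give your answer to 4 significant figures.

e^(−λ·408) = 0.22 ⇒ λ = −ln(0.22)/408 = 0.0037111.
Mean = 1/λ = 269.462 days.

269.5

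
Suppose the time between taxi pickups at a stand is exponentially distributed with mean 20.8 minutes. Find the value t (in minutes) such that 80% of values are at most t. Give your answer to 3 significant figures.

33.5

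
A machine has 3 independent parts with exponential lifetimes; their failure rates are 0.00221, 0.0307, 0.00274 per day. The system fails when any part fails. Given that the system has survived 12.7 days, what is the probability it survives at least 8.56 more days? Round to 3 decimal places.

0.737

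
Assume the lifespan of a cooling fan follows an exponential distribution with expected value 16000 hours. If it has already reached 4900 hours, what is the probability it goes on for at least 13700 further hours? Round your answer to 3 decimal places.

The rate is λ = 1/16000 = 0.0000625 per hour.
P(X > s+t | X > s) = e^(−λ(s+t))/e^(−λs) = e^(−λt), independent of s = 4900.
P(X > 13700) = e^(−0.85625) ≈ 0.425.

0.425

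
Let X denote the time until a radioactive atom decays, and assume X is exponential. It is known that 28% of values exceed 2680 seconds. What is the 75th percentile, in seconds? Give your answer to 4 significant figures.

e^(−λ·2680) = 0.28 ⇒ λ = −ln(0.28)/2680 = 0.000474987.
75th percentile: 1 − e^(−λt) = 0.75, t = −ln(0.25)/λ = 2918.59 seconds.

2919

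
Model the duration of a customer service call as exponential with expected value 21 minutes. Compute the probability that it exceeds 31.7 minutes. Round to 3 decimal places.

0.221

The rate is λ = 1/21 = 0.047619 per minute.
P(X > 31.7) = e^(−λ·31.7) = e^(−1.5095) ≈ 0.221.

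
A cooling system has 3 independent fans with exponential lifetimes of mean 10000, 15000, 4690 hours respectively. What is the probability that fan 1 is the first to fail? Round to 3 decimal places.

Rates: λ_i = 1/mean_i → 0.0001, 0.0000666667, 0.00021322; Σλ = 0.000379886.
P(fan 1 first) = λ_1/Σλ = 0.0001/0.000379886 ≈ 0.263.

0.263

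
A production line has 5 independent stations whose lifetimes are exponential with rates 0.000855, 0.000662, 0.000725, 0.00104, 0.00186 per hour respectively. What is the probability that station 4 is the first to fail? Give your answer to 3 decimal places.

The time to first failure is exponential with rate Σλ = 0.000855 + 0.000662 + 0.000725 + 0.00104 + 0.00186 = 0.005142.
P(station 4 first) = λ_4/Σλ = 0.00104/0.005142 ≈ 0.202.

0.202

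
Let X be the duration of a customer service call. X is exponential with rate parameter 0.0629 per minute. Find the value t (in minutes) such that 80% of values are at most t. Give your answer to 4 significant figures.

Set 1 − e^(−λt) = 0.8, so t = −ln(0.2)/λ = 1.6094/0.0629 ≈ 25.5872 minutes.

25.59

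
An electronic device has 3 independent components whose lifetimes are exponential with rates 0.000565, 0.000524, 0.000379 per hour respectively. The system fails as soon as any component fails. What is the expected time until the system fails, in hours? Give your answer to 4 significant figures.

681.2

The time to first failure is exponential with rate Σλ = 0.000565 + 0.000524 + 0.000379 = 0.001468.
E[min] = 1/Σλ = 1/0.001468 = 681.199 hours.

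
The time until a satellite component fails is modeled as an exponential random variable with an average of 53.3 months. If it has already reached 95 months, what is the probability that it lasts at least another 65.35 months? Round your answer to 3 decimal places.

The rate is λ = 1/53.3 = 0.0187617 per month.
The exponential is memoryless, so the remaining time is again Exp(λ): the condition X > 95 is irrelevant.
P(X > 65.35) = e^(−1.2261) ≈ 0.293.

0.293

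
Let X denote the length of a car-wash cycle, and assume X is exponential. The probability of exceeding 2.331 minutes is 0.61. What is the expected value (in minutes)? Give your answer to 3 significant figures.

4.72

e^(−λ·2.331) = 0.61 ⇒ λ = −ln(0.61)/2.331 = 0.212053.
Mean = 1/λ = 4.71579 minutes.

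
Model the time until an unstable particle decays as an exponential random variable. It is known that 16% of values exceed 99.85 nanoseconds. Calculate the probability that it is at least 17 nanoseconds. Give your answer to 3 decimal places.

e^(−λ·99.85) = 0.16 ⇒ λ = −ln(0.16)/99.85 = 0.0183533.
P(X > 17) = e^(−0.0183533·17) = e^(−0.31201) ≈ 0.732.

0.732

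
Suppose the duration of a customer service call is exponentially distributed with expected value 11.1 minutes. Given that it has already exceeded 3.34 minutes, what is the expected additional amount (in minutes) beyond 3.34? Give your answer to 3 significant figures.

The rate is λ = 1/11.1 = 0.0900901 per minute.
By memorylessness, the remaining amount past any threshold is again Exp(λ) with mean 1/λ = 11.1 minutes.

11.1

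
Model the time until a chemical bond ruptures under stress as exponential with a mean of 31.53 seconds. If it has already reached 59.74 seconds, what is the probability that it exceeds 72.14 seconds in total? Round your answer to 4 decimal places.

The rate is λ = 1/31.53 = 0.0317158 per second.
P(X > s+t | X > s) = e^(−λ(s+t))/e^(−λs) = e^(−λt), independent of s = 59.74.
P(X > 12.4) = e^(−0.39328) ≈ 0.6748.

0.6748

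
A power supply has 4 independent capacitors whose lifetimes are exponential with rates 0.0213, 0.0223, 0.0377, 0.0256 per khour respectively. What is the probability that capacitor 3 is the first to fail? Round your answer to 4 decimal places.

The time to first failure is exponential with rate Σλ = 0.0213 + 0.0223 + 0.0377 + 0.0256 = 0.1069.
P(capacitor 3 first) = λ_3/Σλ = 0.0377/0.1069 ≈ 0.3527.

0.3527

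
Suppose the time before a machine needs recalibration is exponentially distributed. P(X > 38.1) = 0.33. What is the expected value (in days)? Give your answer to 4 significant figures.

e^(−λ·38.1) = 0.33 ⇒ λ = −ln(0.33)/38.1 = 0.0290988.
Mean = 1/λ = 34.3657 days.

34.37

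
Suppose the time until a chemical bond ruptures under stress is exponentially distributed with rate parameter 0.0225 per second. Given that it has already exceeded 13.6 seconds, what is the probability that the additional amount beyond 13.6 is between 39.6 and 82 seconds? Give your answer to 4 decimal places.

0.2522

Memoryless: the residual past 13.6 is again Exp(λ).
P(39.6 < residual < 82) = e^(−λ·39.6) − e^(−λ·82) = 0.41025 − 0.15803 ≈ 0.2522.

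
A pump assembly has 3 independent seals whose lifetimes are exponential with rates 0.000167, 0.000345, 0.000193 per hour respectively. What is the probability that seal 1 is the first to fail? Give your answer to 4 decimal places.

The time to first failure is exponential with rate Σλ = 0.000167 + 0.000345 + 0.000193 = 0.000705.
P(seal 1 first) = λ_1/Σλ = 0.000167/0.000705 ≈ 0.2369.

0.2369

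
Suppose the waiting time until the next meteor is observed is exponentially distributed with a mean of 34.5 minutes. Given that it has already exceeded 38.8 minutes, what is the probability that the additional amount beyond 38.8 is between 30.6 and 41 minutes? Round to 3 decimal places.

The rate is λ = 1/34.5 = 0.0289855 per minute.
Memoryless: the residual past 38.8 is again Exp(λ).
P(30.6 < residual < 41) = e^(−λ·30.6) − e^(−λ·41) = 0.41191 − 0.30471 ≈ 0.107.

0.107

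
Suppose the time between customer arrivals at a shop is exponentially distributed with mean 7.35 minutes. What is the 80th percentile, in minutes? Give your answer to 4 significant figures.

11.83

The rate is λ = 1/7.35 = 0.136054 per minute.
Set 1 − e^(−λt) = 0.8, so t = −ln(0.2)/λ = 1.6094/0.136054 ≈ 11.8294 minutes.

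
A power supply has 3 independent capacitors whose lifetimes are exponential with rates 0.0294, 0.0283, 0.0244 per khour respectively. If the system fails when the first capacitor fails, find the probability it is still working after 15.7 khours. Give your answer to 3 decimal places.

The time to first failure is exponential with rate Σλ = 0.0294 + 0.0283 + 0.0244 = 0.0821.
P(min > 15.7) = e^(−0.0821·15.7) = e^(−1.289) ≈ 0.276.

0.276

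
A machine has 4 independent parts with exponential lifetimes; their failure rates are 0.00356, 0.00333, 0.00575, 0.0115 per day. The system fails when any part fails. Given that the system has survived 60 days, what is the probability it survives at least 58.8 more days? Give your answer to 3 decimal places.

0.242

Time to first failure ~ Exp(Σλ) with Σλ = 0.02414.
By memorylessness, P(T > 60+58.8 | T > 60) = P(T > 58.8) = e^(−0.02414·58.8) ≈ 0.242.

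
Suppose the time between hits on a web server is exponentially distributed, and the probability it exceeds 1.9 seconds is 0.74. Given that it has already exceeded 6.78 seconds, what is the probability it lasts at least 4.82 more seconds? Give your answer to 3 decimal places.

0.466

From e^(−λ·1.9) = 0.74, λ = −ln(0.74)/1.9 = 0.158476.
Memoryless: P(X > 6.78+4.82 | X > 6.78) = P(X > 4.82) = e^(−0.158476·4.82) ≈ 0.466.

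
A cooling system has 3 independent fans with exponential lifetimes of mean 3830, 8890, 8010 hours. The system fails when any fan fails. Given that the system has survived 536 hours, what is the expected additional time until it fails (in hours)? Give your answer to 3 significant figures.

2010

First-failure rate Σλ = 1/3830 + 1/8890 + 1/8010 = 0.000498426.
By memorylessness the expected residual is 1/Σλ = 2006.31 hours, regardless of the 536 already elapsed.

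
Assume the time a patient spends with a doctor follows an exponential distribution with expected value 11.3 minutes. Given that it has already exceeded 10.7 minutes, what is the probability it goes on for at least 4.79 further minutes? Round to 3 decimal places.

The rate is λ = 1/11.3 = 0.0884956 per minute.
The exponential is memoryless, so the remaining time is again Exp(λ): the condition X > 10.7 is irrelevant.
P(X > 4.79) = e^(−0.42389) ≈ 0.654.

0.654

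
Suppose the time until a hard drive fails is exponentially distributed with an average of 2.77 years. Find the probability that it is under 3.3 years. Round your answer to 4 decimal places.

0.6962

The rate is λ = 1/2.77 = 0.361011 per year.
P(X ≤ 3.3) = 1 − e^(−λ·3.3) = 1 − e^(−1.1913) ≈ 0.6962.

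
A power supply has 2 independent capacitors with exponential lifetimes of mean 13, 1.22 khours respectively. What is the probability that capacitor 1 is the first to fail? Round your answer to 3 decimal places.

Rates: λ_i = 1/mean_i → 0.0769231, 0.819672; Σλ = 0.896595.
P(capacitor 1 first) = λ_1/Σλ = 0.0769231/0.896595 ≈ 0.086.

0.086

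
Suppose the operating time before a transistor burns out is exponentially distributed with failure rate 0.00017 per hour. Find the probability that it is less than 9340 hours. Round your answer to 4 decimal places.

0.7956

P(X ≤ 9340) = 1 − e^(−λ·9340) = 1 − e^(−1.5878) ≈ 0.7956.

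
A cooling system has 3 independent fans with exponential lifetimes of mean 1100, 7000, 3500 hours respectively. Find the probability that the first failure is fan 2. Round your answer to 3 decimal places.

0.107

Rates: λ_i = 1/mean_i → 0.000909091, 0.000142857, 0.000285714; Σλ = 0.00133766.
P(fan 2 first) = λ_2/Σλ = 0.000142857/0.00133766 ≈ 0.107.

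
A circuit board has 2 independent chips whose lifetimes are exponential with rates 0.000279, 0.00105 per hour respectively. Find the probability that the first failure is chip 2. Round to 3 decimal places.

The time to first failure is exponential with rate Σλ = 0.000279 + 0.00105 = 0.001329.
P(chip 2 first) = λ_2/Σλ = 0.00105/0.001329 ≈ 0.790.

0.790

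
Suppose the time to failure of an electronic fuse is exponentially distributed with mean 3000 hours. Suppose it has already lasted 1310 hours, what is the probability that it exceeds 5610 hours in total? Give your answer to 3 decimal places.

The rate is λ = 1/3000 = 0.000333333 per hour.
By the memoryless property, P(X > 1310+4300 | X > 1310) = P(X > 4300).
P(X > 4300) = e^(−1.4333) ≈ 0.239.

0.239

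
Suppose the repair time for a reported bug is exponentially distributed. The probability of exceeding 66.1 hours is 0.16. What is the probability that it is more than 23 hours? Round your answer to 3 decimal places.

0.529

e^(−λ·66.1) = 0.16 ⇒ λ = −ln(0.16)/66.1 = 0.0277244.
P(X > 23) = e^(−0.0277244·23) = e^(−0.63766) ≈ 0.529.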